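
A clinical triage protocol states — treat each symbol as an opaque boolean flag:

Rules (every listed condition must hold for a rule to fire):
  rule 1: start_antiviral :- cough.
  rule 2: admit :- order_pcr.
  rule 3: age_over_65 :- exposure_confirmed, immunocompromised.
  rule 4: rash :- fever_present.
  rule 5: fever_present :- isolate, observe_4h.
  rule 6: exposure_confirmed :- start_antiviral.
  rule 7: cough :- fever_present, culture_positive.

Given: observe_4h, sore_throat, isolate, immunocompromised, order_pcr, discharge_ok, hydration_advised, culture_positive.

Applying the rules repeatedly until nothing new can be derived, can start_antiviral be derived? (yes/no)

yes

[1] rule 2 [admit :- order_pcr.]; rule 5 [fever_present :- isolate, observe_4h.]. ⇒ new: admit, fever_present.
[2] rule 4 [rash :- fever_present.]; rule 7 [cough :- fever_present, culture_positive.]. ⇒ new: rash, cough.
[3] rule 1 [start_antiviral :- cough.]. ⇒ new: start_antiviral.
[4] rule 6 [exposure_confirmed :- start_antiviral.]. ⇒ new: exposure_confirmed.
[5] rule 3 [age_over_65 :- exposure_confirmed, immunocompromised.]. ⇒ new: age_over_65.
start_antiviral appears in round 3, so it is derivable.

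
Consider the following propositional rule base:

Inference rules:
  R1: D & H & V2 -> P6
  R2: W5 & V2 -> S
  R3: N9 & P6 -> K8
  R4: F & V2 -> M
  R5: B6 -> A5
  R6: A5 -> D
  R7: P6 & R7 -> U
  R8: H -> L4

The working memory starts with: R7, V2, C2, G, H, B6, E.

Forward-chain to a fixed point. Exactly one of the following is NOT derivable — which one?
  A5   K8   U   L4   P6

K8

Round 1: R5 [B6 -> A5]; R8 [H -> L4]. New: A5, L4.
Round 2: R6 [A5 -> D]. New: D.
Round 3: R1 [D & H & V2 -> P6]. New: P6.
Round 4: R7 [P6 & R7 -> U]. New: U.
Derived: U (round 4), A5 (round 1), L4 (round 1), P6 (round 3). K8 never appears in any round.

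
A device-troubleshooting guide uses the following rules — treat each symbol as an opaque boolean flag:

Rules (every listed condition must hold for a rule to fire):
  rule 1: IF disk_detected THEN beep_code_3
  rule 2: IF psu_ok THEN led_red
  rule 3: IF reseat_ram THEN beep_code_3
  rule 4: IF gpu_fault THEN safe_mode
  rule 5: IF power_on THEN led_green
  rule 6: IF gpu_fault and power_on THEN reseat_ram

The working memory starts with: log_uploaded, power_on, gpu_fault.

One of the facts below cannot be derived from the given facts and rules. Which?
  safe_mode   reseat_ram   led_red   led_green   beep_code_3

led_red

Round 1: rule 4 [IF gpu_fault THEN safe_mode]; rule 5 [IF power_on THEN led_green]; rule 6 [IF gpu_fault and power_on THEN reseat_ram]. Adds safe_mode, led_green, reseat_ram.
Round 2: rule 3 [IF reseat_ram THEN beep_code_3]. Adds beep_code_3.
Derived: led_green (round 1), beep_code_3 (round 2), safe_mode (round 1), reseat_ram (round 1). led_red never appears in any round.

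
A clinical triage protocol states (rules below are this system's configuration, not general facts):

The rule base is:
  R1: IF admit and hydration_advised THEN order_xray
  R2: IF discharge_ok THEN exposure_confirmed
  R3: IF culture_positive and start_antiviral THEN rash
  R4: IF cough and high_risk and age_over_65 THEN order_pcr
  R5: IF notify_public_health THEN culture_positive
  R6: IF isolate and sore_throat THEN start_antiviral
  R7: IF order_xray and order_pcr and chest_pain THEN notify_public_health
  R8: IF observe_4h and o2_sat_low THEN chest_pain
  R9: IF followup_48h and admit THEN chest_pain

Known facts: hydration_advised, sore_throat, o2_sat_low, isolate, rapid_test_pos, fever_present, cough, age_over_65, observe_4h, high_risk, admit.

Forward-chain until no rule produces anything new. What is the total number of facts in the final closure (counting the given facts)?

Round 1: R1 [IF admit and hydration_advised THEN order_xray]; R4 [IF cough and high_risk and age_over_65 THEN order_pcr]; R6 [IF isolate and sore_throat THEN start_antiviral]; R8 [IF observe_4h and o2_sat_low THEN chest_pain]. New: order_xray, order_pcr, start_antiviral, chest_pain.
Round 2: R7 [IF order_xray and order_pcr and chest_pain THEN notify_public_health]. New: notify_public_health.
Round 3: R5 [IF notify_public_health THEN culture_positive]. New: culture_positive.
Round 4: R3 [IF culture_positive and start_antiviral THEN rash]. New: rash.
Closure: {admit, age_over_65, chest_pain, cough, culture_positive, fever_present, high_risk, hydration_advised, isolate, notify_public_health, o2_sat_low, observe_4h, order_pcr, order_xray, rapid_test_pos, rash, sore_throat, start_antiviral} — 18 facts.

18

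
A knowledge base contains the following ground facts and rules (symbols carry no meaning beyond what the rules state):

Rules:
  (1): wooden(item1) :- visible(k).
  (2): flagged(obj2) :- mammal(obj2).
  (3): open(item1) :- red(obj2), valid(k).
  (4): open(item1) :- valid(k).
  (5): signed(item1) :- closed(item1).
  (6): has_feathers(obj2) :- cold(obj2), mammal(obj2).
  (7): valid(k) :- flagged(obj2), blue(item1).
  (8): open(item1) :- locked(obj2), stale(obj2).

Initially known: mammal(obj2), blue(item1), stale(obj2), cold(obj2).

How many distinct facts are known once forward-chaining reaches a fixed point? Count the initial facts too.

8

Round 1 — (2), (6), derive flagged(obj2), has_feathers(obj2).
Round 2 — (7), derive valid(k).
Round 3 — (4), derive open(item1).
Closure: {blue(item1), cold(obj2), flagged(obj2), has_feathers(obj2), mammal(obj2), open(item1), stale(obj2), valid(k)} — 8 facts.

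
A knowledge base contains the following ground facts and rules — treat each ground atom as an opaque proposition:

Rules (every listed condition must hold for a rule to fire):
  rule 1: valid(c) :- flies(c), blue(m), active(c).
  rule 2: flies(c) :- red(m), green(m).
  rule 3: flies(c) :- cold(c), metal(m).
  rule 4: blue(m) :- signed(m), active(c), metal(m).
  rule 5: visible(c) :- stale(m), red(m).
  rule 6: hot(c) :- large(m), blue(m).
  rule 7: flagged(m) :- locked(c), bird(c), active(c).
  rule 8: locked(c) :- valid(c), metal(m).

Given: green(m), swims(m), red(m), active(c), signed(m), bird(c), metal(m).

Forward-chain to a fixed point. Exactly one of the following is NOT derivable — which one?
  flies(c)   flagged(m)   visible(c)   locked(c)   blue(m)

visible(c)

Round 1 — rule 2, rule 4, derive flies(c), blue(m).
Round 2 — rule 1, derive valid(c).
Round 3 — rule 8, derive locked(c).
Round 4 — rule 7, derive flagged(m).
Derived: blue(m) (round 1), flies(c) (round 1), locked(c) (round 3), flagged(m) (round 4). visible(c) never appears in any round.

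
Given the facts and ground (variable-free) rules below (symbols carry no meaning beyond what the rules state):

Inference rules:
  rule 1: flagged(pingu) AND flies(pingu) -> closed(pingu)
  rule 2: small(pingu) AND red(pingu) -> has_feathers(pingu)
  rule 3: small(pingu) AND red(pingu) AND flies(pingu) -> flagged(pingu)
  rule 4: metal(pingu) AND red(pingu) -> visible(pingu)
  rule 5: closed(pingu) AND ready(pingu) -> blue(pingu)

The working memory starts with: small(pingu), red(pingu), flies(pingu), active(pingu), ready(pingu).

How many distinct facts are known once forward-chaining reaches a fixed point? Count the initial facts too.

[1] rule 2 [small(pingu) AND red(pingu) -> has_feathers(pingu)]; rule 3 [small(pingu) AND red(pingu) AND flies(pingu) -> flagged(pingu)]. ⇒ new: has_feathers(pingu), flagged(pingu).
[2] rule 1 [flagged(pingu) AND flies(pingu) -> closed(pingu)]. ⇒ new: closed(pingu).
[3] rule 5 [closed(pingu) AND ready(pingu) -> blue(pingu)]. ⇒ new: blue(pingu).
Closure: {active(pingu), blue(pingu), closed(pingu), flagged(pingu), flies(pingu), has_feathers(pingu), ready(pingu), red(pingu), small(pingu)} — 9 facts.

9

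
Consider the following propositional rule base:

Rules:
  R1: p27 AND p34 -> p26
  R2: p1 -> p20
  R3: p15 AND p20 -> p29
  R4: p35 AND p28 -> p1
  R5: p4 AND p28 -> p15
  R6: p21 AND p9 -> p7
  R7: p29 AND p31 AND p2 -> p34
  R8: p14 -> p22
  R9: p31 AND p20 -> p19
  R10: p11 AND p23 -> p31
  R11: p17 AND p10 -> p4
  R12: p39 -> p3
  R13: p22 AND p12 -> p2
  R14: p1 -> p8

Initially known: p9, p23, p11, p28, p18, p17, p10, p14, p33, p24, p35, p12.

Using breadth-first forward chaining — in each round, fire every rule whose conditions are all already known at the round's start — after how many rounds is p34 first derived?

[1] R4 [p35 AND p28 -> p1]; R8 [p14 -> p22]; R10 [p11 AND p23 -> p31]; R11 [p17 AND p10 -> p4]. ⇒ new: p1, p22, p31, p4.
[2] R2 [p1 -> p20]; R5 [p4 AND p28 -> p15]; R13 [p22 AND p12 -> p2]; R14 [p1 -> p8]. ⇒ new: p20, p15, p2, p8.
[3] R3 [p15 AND p20 -> p29]; R9 [p31 AND p20 -> p19]. ⇒ new: p29, p19.
[4] R7 [p29 AND p31 AND p2 -> p34]. ⇒ new: p34.
p34 first appears in round 4.

4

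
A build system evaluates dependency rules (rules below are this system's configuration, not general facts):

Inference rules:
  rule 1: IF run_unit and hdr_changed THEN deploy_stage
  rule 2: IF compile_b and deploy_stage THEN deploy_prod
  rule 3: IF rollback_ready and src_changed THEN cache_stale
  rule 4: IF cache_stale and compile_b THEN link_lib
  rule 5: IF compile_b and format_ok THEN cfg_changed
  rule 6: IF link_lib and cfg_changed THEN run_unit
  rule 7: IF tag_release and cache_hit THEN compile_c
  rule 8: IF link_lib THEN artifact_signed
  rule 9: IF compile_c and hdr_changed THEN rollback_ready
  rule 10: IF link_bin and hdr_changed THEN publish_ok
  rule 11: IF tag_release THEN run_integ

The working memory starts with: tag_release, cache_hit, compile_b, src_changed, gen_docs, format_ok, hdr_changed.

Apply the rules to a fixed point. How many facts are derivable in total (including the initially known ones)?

Round 1: rule 5 [IF compile_b and format_ok THEN cfg_changed]; rule 7 [IF tag_release and cache_hit THEN compile_c]; rule 11 [IF tag_release THEN run_integ]. Adds cfg_changed, compile_c, run_integ.
Round 2: rule 9 [IF compile_c and hdr_changed THEN rollback_ready]. Adds rollback_ready.
Round 3: rule 3 [IF rollback_ready and src_changed THEN cache_stale]. Adds cache_stale.
Round 4: rule 4 [IF cache_stale and compile_b THEN link_lib]. Adds link_lib.
Round 5: rule 6 [IF link_lib and cfg_changed THEN run_unit]; rule 8 [IF link_lib THEN artifact_signed]. Adds run_unit, artifact_signed.
Round 6: rule 1 [IF run_unit and hdr_changed THEN deploy_stage]. Adds deploy_stage.
Round 7: rule 2 [IF compile_b and deploy_stage THEN deploy_prod]. Adds deploy_prod.
Closure: {artifact_signed, cache_hit, cache_stale, cfg_changed, compile_b, compile_c, deploy_prod, deploy_stage, format_ok, gen_docs, hdr_changed, link_lib, rollback_ready, run_integ, run_unit, src_changed, tag_release} — 17 facts.

17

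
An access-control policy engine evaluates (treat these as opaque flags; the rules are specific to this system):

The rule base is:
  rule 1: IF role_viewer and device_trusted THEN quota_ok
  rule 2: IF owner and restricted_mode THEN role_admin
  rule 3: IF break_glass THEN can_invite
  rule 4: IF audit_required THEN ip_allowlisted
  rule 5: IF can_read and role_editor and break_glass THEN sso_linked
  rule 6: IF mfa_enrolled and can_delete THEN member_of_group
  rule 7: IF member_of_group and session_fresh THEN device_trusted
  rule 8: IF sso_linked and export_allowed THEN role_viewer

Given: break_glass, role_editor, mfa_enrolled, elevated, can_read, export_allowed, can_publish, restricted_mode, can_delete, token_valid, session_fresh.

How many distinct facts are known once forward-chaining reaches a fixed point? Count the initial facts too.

17

Round 1 fires rule 3, rule 5, rule 6, giving can_invite, sso_linked, member_of_group.
Round 2 fires rule 7, rule 8, giving device_trusted, role_viewer.
Round 3 fires rule 1, giving quota_ok.
Closure: {break_glass, can_delete, can_invite, can_publish, can_read, device_trusted, elevated, export_allowed, member_of_group, mfa_enrolled, quota_ok, restricted_mode, role_editor, role_viewer, session_fresh, sso_linked, token_valid} — 17 facts.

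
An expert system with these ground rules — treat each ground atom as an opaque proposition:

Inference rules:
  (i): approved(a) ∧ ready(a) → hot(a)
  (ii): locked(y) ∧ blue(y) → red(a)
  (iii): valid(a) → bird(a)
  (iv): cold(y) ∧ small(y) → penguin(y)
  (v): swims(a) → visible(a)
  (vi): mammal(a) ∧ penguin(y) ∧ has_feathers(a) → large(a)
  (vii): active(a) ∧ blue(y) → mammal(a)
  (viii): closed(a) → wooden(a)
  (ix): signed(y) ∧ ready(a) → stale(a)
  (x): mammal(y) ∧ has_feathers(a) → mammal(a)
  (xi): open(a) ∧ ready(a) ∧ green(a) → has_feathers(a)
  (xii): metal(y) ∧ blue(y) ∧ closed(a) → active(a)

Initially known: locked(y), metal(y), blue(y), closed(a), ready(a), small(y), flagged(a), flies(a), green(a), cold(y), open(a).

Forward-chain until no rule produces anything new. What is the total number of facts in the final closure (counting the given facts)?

Round 1: (ii) [locked(y) ∧ blue(y) → red(a)]; (iv) [cold(y) ∧ small(y) → penguin(y)]; (viii) [closed(a) → wooden(a)]; (xi) [open(a) ∧ ready(a) ∧ green(a) → has_feathers(a)]; (xii) [metal(y) ∧ blue(y) ∧ closed(a) → active(a)]. Adds red(a), penguin(y), wooden(a), has_feathers(a), active(a).
Round 2: (vii) [active(a) ∧ blue(y) → mammal(a)]. Adds mammal(a).
Round 3: (vi) [mammal(a) ∧ penguin(y) ∧ has_feathers(a) → large(a)]. Adds large(a).
Closure: {active(a), blue(y), closed(a), cold(y), flagged(a), flies(a), green(a), has_feathers(a), large(a), locked(y), mammal(a), metal(y), open(a), penguin(y), ready(a), red(a), small(y), wooden(a)} — 18 facts.

18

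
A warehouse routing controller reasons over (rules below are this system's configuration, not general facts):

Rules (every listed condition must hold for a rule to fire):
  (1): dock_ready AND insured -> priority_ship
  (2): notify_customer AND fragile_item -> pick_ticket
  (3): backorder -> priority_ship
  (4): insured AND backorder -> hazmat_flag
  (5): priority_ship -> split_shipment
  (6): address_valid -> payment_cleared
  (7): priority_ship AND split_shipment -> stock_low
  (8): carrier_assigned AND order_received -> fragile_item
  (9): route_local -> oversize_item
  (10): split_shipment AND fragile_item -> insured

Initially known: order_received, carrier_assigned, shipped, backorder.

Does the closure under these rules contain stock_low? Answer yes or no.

yes

Round 1 fires (3), (8), giving priority_ship, fragile_item.
Round 2 fires (5), giving split_shipment.
Round 3 fires (7), (10), giving stock_low, insured.
Round 4 fires (4), giving hazmat_flag.
stock_low appears in round 3, so it is derivable.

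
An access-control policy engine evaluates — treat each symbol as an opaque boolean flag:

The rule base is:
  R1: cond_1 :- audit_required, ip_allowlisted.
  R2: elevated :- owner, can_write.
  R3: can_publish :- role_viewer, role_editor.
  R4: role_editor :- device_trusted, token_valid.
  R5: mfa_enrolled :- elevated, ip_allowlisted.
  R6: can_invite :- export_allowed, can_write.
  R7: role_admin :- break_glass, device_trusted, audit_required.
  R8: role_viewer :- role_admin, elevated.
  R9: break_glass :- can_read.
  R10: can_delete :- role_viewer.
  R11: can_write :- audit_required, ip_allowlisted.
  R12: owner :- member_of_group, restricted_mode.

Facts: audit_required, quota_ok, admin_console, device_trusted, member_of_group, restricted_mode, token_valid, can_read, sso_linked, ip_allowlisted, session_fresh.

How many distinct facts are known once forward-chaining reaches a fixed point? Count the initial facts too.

22

Round 1: R1 [cond_1 :- audit_required, ip_allowlisted.]; R4 [role_editor :- device_trusted, token_valid.]; R9 [break_glass :- can_read.]; R11 [can_write :- audit_required, ip_allowlisted.]; R12 [owner :- member_of_group, restricted_mode.]. Adds cond_1, role_editor, break_glass, can_write, owner.
Round 2: R2 [elevated :- owner, can_write.]; R7 [role_admin :- break_glass, device_trusted, audit_required.]. Adds elevated, role_admin.
Round 3: R5 [mfa_enrolled :- elevated, ip_allowlisted.]; R8 [role_viewer :- role_admin, elevated.]. Adds mfa_enrolled, role_viewer.
Round 4: R3 [can_publish :- role_viewer, role_editor.]; R10 [can_delete :- role_viewer.]. Adds can_publish, can_delete.
Closure: {admin_console, audit_required, break_glass, can_delete, can_publish, can_read, can_write, cond_1, device_trusted, elevated, ip_allowlisted, member_of_group, mfa_enrolled, owner, quota_ok, restricted_mode, role_admin, role_editor, role_viewer, session_fresh, sso_linked, token_valid} — 22 facts.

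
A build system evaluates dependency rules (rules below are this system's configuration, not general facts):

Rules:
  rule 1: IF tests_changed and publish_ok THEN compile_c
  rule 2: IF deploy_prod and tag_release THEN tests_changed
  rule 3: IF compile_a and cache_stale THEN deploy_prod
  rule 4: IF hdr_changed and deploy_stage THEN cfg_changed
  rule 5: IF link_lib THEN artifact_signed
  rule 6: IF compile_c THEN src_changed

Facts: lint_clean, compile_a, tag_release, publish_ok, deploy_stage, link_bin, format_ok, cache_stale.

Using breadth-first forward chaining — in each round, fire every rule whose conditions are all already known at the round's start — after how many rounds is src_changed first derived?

[1] rule 3 [IF compile_a and cache_stale THEN deploy_prod]. ⇒ new: deploy_prod.
[2] rule 2 [IF deploy_prod and tag_release THEN tests_changed]. ⇒ new: tests_changed.
[3] rule 1 [IF tests_changed and publish_ok THEN compile_c]. ⇒ new: compile_c.
[4] rule 6 [IF compile_c THEN src_changed]. ⇒ new: src_changed.
src_changed first appears in round 4.

4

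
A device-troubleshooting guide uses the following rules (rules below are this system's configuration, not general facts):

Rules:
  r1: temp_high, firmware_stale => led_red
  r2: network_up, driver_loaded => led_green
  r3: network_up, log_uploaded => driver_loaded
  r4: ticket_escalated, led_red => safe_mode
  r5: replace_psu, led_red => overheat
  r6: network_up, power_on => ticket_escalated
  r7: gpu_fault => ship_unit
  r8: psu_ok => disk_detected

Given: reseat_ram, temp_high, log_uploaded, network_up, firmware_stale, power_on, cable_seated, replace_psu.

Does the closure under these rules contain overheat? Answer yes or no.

yes

Round 1: r1 [temp_high, firmware_stale => led_red]; r3 [network_up, log_uploaded => driver_loaded]; r6 [network_up, power_on => ticket_escalated]. New: led_red, driver_loaded, ticket_escalated.
Round 2: r2 [network_up, driver_loaded => led_green]; r4 [ticket_escalated, led_red => safe_mode]; r5 [replace_psu, led_red => overheat]. New: led_green, safe_mode, overheat.
overheat appears in round 2, so it is derivable.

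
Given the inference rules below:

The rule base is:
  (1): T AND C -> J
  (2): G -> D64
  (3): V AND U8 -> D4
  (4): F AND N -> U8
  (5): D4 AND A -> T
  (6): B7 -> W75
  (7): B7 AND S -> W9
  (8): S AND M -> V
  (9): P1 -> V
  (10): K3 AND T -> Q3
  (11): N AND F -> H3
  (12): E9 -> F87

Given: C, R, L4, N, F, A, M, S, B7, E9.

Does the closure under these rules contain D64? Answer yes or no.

no

Round 1 — (4), (6), (7), (8), (11), (12), derive U8, W75, W9, V, H3, F87.
Round 2 — (3), derive D4.
Round 3 — (5), derive T.
Round 4 — (1), derive J.
Fixed point reached. D64 is concluded only by (2); (2) needs G (never derived).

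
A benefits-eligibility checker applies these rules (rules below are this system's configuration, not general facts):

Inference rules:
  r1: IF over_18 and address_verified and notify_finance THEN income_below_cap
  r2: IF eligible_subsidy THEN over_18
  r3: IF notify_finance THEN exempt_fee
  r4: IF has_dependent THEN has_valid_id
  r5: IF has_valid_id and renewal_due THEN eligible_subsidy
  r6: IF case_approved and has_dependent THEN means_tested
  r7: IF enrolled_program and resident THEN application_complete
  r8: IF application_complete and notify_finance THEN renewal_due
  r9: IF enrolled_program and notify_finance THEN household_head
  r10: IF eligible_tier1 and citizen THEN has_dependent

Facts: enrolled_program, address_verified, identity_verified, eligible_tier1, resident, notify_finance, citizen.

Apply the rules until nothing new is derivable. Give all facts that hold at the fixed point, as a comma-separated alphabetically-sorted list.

address_verified, application_complete, citizen, eligible_subsidy, eligible_tier1, enrolled_program, exempt_fee, has_dependent, has_valid_id, household_head, identity_verified, income_below_cap, notify_finance, over_18, renewal_due, resident

[1] r3 [IF notify_finance THEN exempt_fee]; r7 [IF enrolled_program and resident THEN application_complete]; r9 [IF enrolled_program and notify_finance THEN household_head]; r10 [IF eligible_tier1 and citizen THEN has_dependent]. ⇒ new: exempt_fee, application_complete, household_head, has_dependent.
[2] r4 [IF has_dependent THEN has_valid_id]; r8 [IF application_complete and notify_finance THEN renewal_due]. ⇒ new: has_valid_id, renewal_due.
[3] r5 [IF has_valid_id and renewal_due THEN eligible_subsidy]. ⇒ new: eligible_subsidy.
[4] r2 [IF eligible_subsidy THEN over_18]. ⇒ new: over_18.
[5] r1 [IF over_18 and address_verified and notify_finance THEN income_below_cap]. ⇒ new: income_below_cap.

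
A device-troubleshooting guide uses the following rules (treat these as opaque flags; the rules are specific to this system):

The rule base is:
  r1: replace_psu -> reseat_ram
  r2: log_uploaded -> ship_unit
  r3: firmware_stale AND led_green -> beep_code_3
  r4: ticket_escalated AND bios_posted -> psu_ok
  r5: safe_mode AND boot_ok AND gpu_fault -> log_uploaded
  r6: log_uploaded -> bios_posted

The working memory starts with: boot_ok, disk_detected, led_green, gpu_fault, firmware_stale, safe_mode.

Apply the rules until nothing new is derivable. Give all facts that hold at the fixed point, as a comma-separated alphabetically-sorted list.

beep_code_3, bios_posted, boot_ok, disk_detected, firmware_stale, gpu_fault, led_green, log_uploaded, safe_mode, ship_unit

Round 1 — r3, r5, derive beep_code_3, log_uploaded.
Round 2 — r2, r6, derive ship_unit, bios_posted.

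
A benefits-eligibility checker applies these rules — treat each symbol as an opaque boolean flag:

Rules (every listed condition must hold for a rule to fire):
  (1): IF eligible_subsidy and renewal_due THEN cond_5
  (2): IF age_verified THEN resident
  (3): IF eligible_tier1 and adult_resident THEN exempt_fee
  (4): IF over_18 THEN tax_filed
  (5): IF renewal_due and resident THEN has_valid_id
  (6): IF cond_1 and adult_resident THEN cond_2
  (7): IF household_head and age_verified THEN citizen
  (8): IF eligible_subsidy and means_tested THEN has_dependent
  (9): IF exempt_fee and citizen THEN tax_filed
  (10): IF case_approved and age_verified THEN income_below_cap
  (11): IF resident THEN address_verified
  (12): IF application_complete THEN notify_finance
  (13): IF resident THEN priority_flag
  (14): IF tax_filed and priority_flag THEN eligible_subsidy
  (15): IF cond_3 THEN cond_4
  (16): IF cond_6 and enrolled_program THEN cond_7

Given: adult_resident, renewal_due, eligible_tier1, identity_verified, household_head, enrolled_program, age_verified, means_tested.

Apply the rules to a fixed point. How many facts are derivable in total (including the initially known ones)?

Round 1: (2) [IF age_verified THEN resident]; (3) [IF eligible_tier1 and adult_resident THEN exempt_fee]; (7) [IF household_head and age_verified THEN citizen]. Adds resident, exempt_fee, citizen.
Round 2: (5) [IF renewal_due and resident THEN has_valid_id]; (9) [IF exempt_fee and citizen THEN tax_filed]; (11) [IF resident THEN address_verified]; (13) [IF resident THEN priority_flag]. Adds has_valid_id, tax_filed, address_verified, priority_flag.
Round 3: (14) [IF tax_filed and priority_flag THEN eligible_subsidy]. Adds eligible_subsidy.
Round 4: (1) [IF eligible_subsidy and renewal_due THEN cond_5]; (8) [IF eligible_subsidy and means_tested THEN has_dependent]. Adds cond_5, has_dependent.
Closure: {address_verified, adult_resident, age_verified, citizen, cond_5, eligible_subsidy, eligible_tier1, enrolled_program, exempt_fee, has_dependent, has_valid_id, household_head, identity_verified, means_tested, priority_flag, renewal_due, resident, tax_filed} — 18 facts.

18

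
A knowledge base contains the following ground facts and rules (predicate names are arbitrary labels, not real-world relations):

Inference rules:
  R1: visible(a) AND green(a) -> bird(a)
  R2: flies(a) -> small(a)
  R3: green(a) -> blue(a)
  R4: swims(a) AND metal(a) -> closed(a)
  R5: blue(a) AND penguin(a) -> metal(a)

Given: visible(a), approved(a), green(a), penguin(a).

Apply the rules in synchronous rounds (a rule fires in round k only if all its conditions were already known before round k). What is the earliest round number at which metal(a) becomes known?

2

Round 1 fires R1, R3, giving bird(a), blue(a).
Round 2 fires R5, giving metal(a).
metal(a) first appears in round 2.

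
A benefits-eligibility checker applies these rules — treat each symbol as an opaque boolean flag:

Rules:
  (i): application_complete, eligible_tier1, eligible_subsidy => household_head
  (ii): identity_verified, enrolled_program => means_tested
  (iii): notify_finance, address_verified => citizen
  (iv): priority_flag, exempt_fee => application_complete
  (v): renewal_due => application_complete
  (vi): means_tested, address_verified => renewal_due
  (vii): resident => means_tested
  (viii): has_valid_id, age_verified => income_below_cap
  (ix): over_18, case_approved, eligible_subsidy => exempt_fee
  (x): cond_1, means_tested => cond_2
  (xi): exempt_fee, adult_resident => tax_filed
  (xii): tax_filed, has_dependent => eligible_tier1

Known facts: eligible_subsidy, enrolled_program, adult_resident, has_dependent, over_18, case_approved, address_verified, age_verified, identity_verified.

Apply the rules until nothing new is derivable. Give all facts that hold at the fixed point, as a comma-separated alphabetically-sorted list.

address_verified, adult_resident, age_verified, application_complete, case_approved, eligible_subsidy, eligible_tier1, enrolled_program, exempt_fee, has_dependent, household_head, identity_verified, means_tested, over_18, renewal_due, tax_filed

Round 1 fires (ii), (ix), giving means_tested, exempt_fee.
Round 2 fires (vi), (xi), giving renewal_due, tax_filed.
Round 3 fires (v), (xii), giving application_complete, eligible_tier1.
Round 4 fires (i), giving household_head.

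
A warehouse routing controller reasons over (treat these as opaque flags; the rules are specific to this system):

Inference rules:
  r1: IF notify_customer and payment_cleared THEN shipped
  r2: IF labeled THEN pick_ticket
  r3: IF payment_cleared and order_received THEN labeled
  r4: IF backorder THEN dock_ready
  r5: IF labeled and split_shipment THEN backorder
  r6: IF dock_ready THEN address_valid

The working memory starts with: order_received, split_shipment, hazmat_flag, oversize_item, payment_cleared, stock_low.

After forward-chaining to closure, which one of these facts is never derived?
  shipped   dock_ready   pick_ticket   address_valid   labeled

Round 1: r3 [IF payment_cleared and order_received THEN labeled]. Adds labeled.
Round 2: r2 [IF labeled THEN pick_ticket]; r5 [IF labeled and split_shipment THEN backorder]. Adds pick_ticket, backorder.
Round 3: r4 [IF backorder THEN dock_ready]. Adds dock_ready.
Round 4: r6 [IF dock_ready THEN address_valid]. Adds address_valid.
Derived: dock_ready (round 3), address_valid (round 4), labeled (round 1), pick_ticket (round 2). shipped never appears in any round.

shipped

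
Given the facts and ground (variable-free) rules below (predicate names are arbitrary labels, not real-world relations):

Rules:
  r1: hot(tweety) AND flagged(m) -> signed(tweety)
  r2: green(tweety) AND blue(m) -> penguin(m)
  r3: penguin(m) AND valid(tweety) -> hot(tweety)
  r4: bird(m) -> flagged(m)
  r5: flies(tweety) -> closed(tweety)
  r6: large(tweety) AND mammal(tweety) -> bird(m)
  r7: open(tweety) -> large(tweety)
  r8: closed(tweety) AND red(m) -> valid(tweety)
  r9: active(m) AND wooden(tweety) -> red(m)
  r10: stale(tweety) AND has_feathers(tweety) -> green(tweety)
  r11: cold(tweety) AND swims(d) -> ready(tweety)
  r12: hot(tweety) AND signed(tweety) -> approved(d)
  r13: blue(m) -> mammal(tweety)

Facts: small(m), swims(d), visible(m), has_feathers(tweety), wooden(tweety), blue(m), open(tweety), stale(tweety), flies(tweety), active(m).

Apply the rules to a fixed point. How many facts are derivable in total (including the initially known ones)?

22

Round 1 — r5, r7, r9, r10, r13, derive closed(tweety), large(tweety), red(m), green(tweety), mammal(tweety).
Round 2 — r2, r6, r8, derive penguin(m), bird(m), valid(tweety).
Round 3 — r3, r4, derive hot(tweety), flagged(m).
Round 4 — r1, derive signed(tweety).
Round 5 — r12, derive approved(d).
Closure: {active(m), approved(d), bird(m), blue(m), closed(tweety), flagged(m), flies(tweety), green(tweety), has_feathers(tweety), hot(tweety), large(tweety), mammal(tweety), open(tweety), penguin(m), red(m), signed(tweety), small(m), stale(tweety), swims(d), valid(tweety), visible(m), wooden(tweety)} — 22 facts.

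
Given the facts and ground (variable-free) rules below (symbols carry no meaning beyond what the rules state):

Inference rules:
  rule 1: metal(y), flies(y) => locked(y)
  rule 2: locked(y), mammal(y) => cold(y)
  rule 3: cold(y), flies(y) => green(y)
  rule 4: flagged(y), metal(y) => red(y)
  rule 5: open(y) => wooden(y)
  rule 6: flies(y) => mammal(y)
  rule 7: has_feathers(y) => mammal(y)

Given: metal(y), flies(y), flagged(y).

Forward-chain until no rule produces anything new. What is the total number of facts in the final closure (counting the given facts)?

Round 1 — rule 1, rule 4, rule 6, derive locked(y), red(y), mammal(y).
Round 2 — rule 2, derive cold(y).
Round 3 — rule 3, derive green(y).
Closure: {cold(y), flagged(y), flies(y), green(y), locked(y), mammal(y), metal(y), red(y)} — 8 facts.

8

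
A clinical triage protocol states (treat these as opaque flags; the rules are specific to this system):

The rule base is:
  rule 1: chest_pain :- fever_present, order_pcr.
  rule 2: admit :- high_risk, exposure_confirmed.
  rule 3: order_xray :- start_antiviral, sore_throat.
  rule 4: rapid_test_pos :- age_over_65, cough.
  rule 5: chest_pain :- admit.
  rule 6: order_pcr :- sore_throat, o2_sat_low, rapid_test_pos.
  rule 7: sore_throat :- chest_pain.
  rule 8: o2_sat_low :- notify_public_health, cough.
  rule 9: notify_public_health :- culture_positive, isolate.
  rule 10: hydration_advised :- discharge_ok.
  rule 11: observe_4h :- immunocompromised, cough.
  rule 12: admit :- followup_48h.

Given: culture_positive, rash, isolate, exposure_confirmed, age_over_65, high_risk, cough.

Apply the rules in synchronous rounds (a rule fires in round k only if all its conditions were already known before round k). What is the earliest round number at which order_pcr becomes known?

Round 1: rule 2 [admit :- high_risk, exposure_confirmed.]; rule 4 [rapid_test_pos :- age_over_65, cough.]; rule 9 [notify_public_health :- culture_positive, isolate.]. New: admit, rapid_test_pos, notify_public_health.
Round 2: rule 5 [chest_pain :- admit.]; rule 8 [o2_sat_low :- notify_public_health, cough.]. New: chest_pain, o2_sat_low.
Round 3: rule 7 [sore_throat :- chest_pain.]. New: sore_throat.
Round 4: rule 6 [order_pcr :- sore_throat, o2_sat_low, rapid_test_pos.]. New: order_pcr.
order_pcr first appears in round 4.

4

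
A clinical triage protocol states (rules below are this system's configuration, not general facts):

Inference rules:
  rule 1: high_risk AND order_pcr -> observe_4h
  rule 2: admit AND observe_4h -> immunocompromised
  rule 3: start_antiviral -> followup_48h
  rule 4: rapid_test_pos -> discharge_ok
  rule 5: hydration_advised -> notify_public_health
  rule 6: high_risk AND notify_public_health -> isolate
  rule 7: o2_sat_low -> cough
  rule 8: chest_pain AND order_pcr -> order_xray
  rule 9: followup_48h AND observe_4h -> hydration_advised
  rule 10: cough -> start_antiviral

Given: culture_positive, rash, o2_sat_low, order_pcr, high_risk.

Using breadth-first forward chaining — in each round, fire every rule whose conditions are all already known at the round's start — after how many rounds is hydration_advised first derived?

4

Round 1 fires rule 1, rule 7, giving observe_4h, cough.
Round 2 fires rule 10, giving start_antiviral.
Round 3 fires rule 3, giving followup_48h.
Round 4 fires rule 9, giving hydration_advised.
hydration_advised first appears in round 4.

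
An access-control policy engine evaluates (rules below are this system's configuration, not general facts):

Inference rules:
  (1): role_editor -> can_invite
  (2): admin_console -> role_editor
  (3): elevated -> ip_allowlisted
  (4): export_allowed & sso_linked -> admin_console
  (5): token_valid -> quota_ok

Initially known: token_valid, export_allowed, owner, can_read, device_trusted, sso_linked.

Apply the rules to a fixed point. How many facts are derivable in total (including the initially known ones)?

10

Round 1 fires (4), (5), giving admin_console, quota_ok.
Round 2 fires (2), giving role_editor.
Round 3 fires (1), giving can_invite.
Closure: {admin_console, can_invite, can_read, device_trusted, export_allowed, owner, quota_ok, role_editor, sso_linked, token_valid} — 10 facts.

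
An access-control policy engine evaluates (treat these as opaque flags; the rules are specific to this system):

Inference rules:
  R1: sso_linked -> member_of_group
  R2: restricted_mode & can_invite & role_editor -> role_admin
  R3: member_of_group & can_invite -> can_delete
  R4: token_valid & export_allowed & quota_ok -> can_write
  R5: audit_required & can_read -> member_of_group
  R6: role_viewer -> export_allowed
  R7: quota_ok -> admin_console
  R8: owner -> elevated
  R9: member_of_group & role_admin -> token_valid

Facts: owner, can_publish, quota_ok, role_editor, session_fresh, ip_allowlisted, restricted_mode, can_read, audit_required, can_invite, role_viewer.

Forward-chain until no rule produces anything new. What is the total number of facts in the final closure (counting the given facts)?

19

Round 1: R2 [restricted_mode & can_invite & role_editor -> role_admin]; R5 [audit_required & can_read -> member_of_group]; R6 [role_viewer -> export_allowed]; R7 [quota_ok -> admin_console]; R8 [owner -> elevated]. Adds role_admin, member_of_group, export_allowed, admin_console, elevated.
Round 2: R3 [member_of_group & can_invite -> can_delete]; R9 [member_of_group & role_admin -> token_valid]. Adds can_delete, token_valid.
Round 3: R4 [token_valid & export_allowed & quota_ok -> can_write]. Adds can_write.
Closure: {admin_console, audit_required, can_delete, can_invite, can_publish, can_read, can_write, elevated, export_allowed, ip_allowlisted, member_of_group, owner, quota_ok, restricted_mode, role_admin, role_editor, role_viewer, session_fresh, token_valid} — 19 facts.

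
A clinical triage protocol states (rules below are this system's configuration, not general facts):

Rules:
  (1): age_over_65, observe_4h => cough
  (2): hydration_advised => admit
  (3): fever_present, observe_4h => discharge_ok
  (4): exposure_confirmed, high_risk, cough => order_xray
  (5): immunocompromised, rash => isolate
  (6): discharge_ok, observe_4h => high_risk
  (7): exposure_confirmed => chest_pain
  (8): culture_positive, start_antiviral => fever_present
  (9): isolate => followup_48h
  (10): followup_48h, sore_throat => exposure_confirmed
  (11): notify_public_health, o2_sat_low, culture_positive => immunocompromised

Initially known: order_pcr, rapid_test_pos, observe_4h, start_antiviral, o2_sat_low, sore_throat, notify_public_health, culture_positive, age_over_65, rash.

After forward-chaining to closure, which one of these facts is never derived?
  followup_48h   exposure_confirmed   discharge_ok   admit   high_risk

[1] (1) [age_over_65, observe_4h => cough]; (8) [culture_positive, start_antiviral => fever_present]; (11) [notify_public_health, o2_sat_low, culture_positive => immunocompromised]. ⇒ new: cough, fever_present, immunocompromised.
[2] (3) [fever_present, observe_4h => discharge_ok]; (5) [immunocompromised, rash => isolate]. ⇒ new: discharge_ok, isolate.
[3] (6) [discharge_ok, observe_4h => high_risk]; (9) [isolate => followup_48h]. ⇒ new: high_risk, followup_48h.
[4] (10) [followup_48h, sore_throat => exposure_confirmed]. ⇒ new: exposure_confirmed.
[5] (4) [exposure_confirmed, high_risk, cough => order_xray]; (7) [exposure_confirmed => chest_pain]. ⇒ new: order_xray, chest_pain.
Derived: discharge_ok (round 2), followup_48h (round 3), high_risk (round 3), exposure_confirmed (round 4). admit never appears in any round.

admit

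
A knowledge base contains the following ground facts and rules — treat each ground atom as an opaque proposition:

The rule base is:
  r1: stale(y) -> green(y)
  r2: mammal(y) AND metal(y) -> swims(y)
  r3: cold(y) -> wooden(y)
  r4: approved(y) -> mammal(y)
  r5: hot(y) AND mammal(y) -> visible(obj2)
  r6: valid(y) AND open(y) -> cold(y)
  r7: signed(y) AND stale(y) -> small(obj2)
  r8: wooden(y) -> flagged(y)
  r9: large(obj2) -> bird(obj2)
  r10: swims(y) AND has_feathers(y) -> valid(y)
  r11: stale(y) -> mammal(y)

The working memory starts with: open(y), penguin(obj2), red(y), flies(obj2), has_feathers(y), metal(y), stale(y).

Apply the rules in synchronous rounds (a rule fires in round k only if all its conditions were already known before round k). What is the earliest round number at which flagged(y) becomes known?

Round 1 — r1, r11, derive green(y), mammal(y).
Round 2 — r2, derive swims(y).
Round 3 — r10, derive valid(y).
Round 4 — r6, derive cold(y).
Round 5 — r3, derive wooden(y).
Round 6 — r8, derive flagged(y).
flagged(y) first appears in round 6.

6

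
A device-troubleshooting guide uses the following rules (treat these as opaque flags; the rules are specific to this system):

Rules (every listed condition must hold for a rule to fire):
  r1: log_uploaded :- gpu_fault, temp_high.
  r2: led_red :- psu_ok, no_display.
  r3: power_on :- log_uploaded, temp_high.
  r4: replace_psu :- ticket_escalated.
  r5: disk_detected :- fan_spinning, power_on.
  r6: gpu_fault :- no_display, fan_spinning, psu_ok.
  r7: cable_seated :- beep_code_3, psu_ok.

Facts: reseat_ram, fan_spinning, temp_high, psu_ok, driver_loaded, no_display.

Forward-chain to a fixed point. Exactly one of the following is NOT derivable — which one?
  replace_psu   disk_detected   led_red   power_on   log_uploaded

[1] r2 [led_red :- psu_ok, no_display.]; r6 [gpu_fault :- no_display, fan_spinning, psu_ok.]. ⇒ new: led_red, gpu_fault.
[2] r1 [log_uploaded :- gpu_fault, temp_high.]. ⇒ new: log_uploaded.
[3] r3 [power_on :- log_uploaded, temp_high.]. ⇒ new: power_on.
[4] r5 [disk_detected :- fan_spinning, power_on.]. ⇒ new: disk_detected.
Derived: log_uploaded (round 2), led_red (round 1), disk_detected (round 4), power_on (round 3). replace_psu never appears in any round.

replace_psu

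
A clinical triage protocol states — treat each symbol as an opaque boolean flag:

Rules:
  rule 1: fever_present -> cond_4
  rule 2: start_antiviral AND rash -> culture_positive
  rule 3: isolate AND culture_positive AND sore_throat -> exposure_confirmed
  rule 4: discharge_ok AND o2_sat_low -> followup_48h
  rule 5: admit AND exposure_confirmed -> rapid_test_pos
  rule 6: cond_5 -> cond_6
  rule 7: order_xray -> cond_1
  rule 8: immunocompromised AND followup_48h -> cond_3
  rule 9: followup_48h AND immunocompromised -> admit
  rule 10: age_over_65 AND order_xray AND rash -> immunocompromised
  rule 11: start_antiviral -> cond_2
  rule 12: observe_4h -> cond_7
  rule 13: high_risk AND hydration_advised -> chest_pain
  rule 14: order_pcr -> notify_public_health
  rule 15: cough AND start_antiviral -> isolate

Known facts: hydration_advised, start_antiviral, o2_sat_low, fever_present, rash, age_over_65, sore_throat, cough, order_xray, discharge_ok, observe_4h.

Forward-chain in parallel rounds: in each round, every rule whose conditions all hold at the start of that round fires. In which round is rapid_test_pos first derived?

Round 1: rule 1 [fever_present -> cond_4]; rule 2 [start_antiviral AND rash -> culture_positive]; rule 4 [discharge_ok AND o2_sat_low -> followup_48h]; rule 7 [order_xray -> cond_1]; rule 10 [age_over_65 AND order_xray AND rash -> immunocompromised]; rule 11 [start_antiviral -> cond_2]; rule 12 [observe_4h -> cond_7]; rule 15 [cough AND start_antiviral -> isolate]. Adds cond_4, culture_positive, followup_48h, cond_1, immunocompromised, cond_2, cond_7, isolate.
Round 2: rule 3 [isolate AND culture_positive AND sore_throat -> exposure_confirmed]; rule 8 [immunocompromised AND followup_48h -> cond_3]; rule 9 [followup_48h AND immunocompromised -> admit]. Adds exposure_confirmed, cond_3, admit.
Round 3: rule 5 [admit AND exposure_confirmed -> rapid_test_pos]. Adds rapid_test_pos.
rapid_test_pos first appears in round 3.

3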